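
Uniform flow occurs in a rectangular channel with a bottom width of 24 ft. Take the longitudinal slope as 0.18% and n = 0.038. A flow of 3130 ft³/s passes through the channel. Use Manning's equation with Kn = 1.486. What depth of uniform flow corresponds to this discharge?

y_n = 20.4 ft

Manning's equation rearranged: A R^(2/3) = nQ / (1.486·√S) = 0.038 × 3130 / (1.486 × √0.0018) = 1887.
At y = 25.1 ft: A R^(2/3) = 2433 — over.
At y = 20.4 ft: A R^(2/3) = 1885 — close enough.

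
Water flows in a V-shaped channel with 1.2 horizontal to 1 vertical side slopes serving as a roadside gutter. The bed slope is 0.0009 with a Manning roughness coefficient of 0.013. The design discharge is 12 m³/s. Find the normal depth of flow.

Manning's equation rearranged: A R^(2/3) = nQ / (1·√S) = 0.013 × 12 / (√0.0009) = 5.2.
Trying y = 2.51 m: A R^(2/3) = 7.378 — too large.
Trying y = 1.89 m: A R^(2/3) = 3.462 — too small.
Trying y = 2.2 m: A R^(2/3) = 5.191 — ≈ 5.2.

y_n = 2.2 m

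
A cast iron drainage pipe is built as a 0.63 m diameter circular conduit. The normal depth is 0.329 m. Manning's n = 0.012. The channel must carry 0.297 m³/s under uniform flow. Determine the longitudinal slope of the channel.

S = 0.00531

For a circular section of diameter D = 0.63 m at depth y = 0.329 m, the central angle is θ = 2 arccos(1 − 2y/D) = 3.231 rad. Then A = (D²/8)(θ − sin θ) = 0.1647 m² and P = Dθ/2 = 1.018 m.
Hydraulic radius R = A/P = 0.1647/1.018 = 0.1618 m.
From Manning's equation, S = [nQ / (1 A R^(2/3))]² = [0.012 × 0.297 / (1 × 0.1647 × 0.1618^(2/3))]² = 0.00531.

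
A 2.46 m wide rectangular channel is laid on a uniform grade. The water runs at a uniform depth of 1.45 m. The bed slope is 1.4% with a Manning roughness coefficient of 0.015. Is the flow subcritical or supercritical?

Flow area A = b·y = 2.46 × 1.45 = 3.567 m². Wetted perimeter P = b + 2y = 2.46 + 2×1.45 = 5.36 m.
Hydraulic radius R = A/P = 3.567/5.36 = 0.6655 m.
V = (1/n) R^(2/3) √S = (1/0.015) × 0.6655^(2/3) × √0.014 = 6.013 m/s. Hydraulic depth D_h = A/T = 3.567/2.46 = 1.45 m.
Froude number Fr = V/√(g·D_h) = 6.013/√(9.81×1.45) = 1.59, which is greater than 1, so the flow is supercritical.

supercritical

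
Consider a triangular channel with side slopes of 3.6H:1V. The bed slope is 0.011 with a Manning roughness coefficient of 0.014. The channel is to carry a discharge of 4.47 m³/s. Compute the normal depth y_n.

y_n = 0.612 m

Manning's equation rearranged: A R^(2/3) = nQ / (1·√S) = 0.014 × 4.47 / (√0.011) = 0.5967.
Trying y = 0.678 m: A R^(2/3) = 0.7849 — high.
Trying y = 0.445 m: A R^(2/3) = 0.2554 — low.
Trying y = 0.612 m: A R^(2/3) = 0.5973 — ≈ 0.5967.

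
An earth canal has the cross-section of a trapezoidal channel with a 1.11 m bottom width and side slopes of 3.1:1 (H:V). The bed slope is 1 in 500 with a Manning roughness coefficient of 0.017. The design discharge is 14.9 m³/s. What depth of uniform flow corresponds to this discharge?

y_n = 1.34 m

Manning's equation rearranged: A R^(2/3) = nQ / (1·√S) = 0.017 × 14.9 / (√0.002) = 5.664.
At y = 1.56 m: A R^(2/3) = 8.145 — too large.
At y = 0.936 m: A R^(2/3) = 2.431 — too small.
At y = 1.34 m: A R^(2/3) = 5.65 — matches.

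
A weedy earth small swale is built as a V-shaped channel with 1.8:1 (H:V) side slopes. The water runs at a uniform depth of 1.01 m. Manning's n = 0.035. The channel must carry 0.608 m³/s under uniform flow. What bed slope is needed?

For a triangular section with side slope z = 1.8: A = zy² = 1.8×1.01² = 1.836 m²; P = 2y√(1+z²) = 2×1.01×2.059 = 4.159 m.
Hydraulic radius R = A/P = 1.836/4.159 = 0.4414 m.
From Manning's equation, S = [nQ / (1 A R^(2/3))]² = [0.035 × 0.608 / (1 × 1.836 × 0.4414^(2/3))]² = 0.0004.

S = 0.0004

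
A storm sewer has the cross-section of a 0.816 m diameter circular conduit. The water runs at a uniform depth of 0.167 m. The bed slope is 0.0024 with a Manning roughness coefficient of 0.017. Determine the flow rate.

For a circular section of diameter D = 0.816 m at depth y = 0.167 m, the central angle is θ = 2 arccos(1 − 2y/D) = 1.878 rad. Then A = (D²/8)(θ − sin θ) = 0.07695 m² and P = Dθ/2 = 0.7661 m.
Hydraulic radius R = A/P = 0.07695/0.7661 = 0.1004 m.
Manning's equation: Q = (1/n) A R^(2/3) S^(1/2) = (1/0.017) × 0.07695 × 0.1004^(2/3) × 0.0024^(1/2) = 0.0479 m³/s.

Q = 0.0479 m³/s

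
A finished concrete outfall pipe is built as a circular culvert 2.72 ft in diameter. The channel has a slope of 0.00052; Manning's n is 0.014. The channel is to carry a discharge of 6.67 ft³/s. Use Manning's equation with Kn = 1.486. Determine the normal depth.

Manning's equation rearranged: A R^(2/3) = nQ / (1.486·√S) = 0.014 × 6.67 / (1.486 × √0.00052) = 2.756.
Trying y = 1.78 ft: A R^(2/3) = 3.432 — too large.
Trying y = 1.36 ft: A R^(2/3) = 2.247 — too small.
Trying y = 1.54 ft: A R^(2/3) = 2.757 — ≈ 2.756.

y_n = 1.54 ft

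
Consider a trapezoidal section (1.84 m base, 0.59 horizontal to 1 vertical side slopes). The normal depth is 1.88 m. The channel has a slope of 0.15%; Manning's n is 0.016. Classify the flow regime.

With bottom width b = 1.84 m and side slope z = 0.59: A = (b + zy)y = (1.84 + 0.59×1.88)×1.88 = 5.544 m²; P = b + 2y√(1+z²) = 1.84 + 2×1.88×1.161 = 6.206 m.
Hydraulic radius R = A/P = 5.544/6.206 = 0.8935 m.
V = (1/n) R^(2/3) √S = (1/0.016) × 0.8935^(2/3) × √0.0015 = 2.245 m/s. Hydraulic depth D_h = A/T = 5.544/4.058 = 1.366 m.
Froude number Fr = V/√(g·D_h) = 2.245/√(9.81×1.366) = 0.613, which is less than 1, so the flow is subcritical.

subcritical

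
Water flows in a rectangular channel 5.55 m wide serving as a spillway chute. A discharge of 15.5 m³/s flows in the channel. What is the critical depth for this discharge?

y_c = 0.926 m

For a rectangular channel, critical depth y_c = (q²/g)^(1/3) where q = Q/b = 15.5/5.55 = 2.793 m²/s.
So y_c = (2.793²/9.81)^(1/3) = 0.926 m.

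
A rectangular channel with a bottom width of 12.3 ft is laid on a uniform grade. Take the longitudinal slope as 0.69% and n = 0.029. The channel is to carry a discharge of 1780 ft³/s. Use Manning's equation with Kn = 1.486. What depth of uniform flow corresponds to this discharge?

Manning's equation rearranged: A R^(2/3) = nQ / (1.486·√S) = 0.029 × 1780 / (1.486 × √0.0069) = 418.2.
At y = 16.7 ft: A R^(2/3) = 559.4 — too large.
At y = 10.8 ft: A R^(2/3) = 330.2 — too small.
At y = 13.1 ft: A R^(2/3) = 418.5 — close enough.

y_n = 13.1 ft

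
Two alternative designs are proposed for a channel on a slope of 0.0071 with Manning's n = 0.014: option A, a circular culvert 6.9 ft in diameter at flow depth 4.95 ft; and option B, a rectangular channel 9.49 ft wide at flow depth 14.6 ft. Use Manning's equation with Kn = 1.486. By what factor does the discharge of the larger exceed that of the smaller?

6.98

Channel A: For a circular section of diameter D = 6.9 ft at depth y = 4.95 ft, the central angle is θ = 2 arccos(1 − 2y/D) = 4.041 rad. Then A = (D²/8)(θ − sin θ) = 28.71 ft² and P = Dθ/2 = 13.94 ft. Hydraulic radius R = A/P = 28.71/13.94 = 2.059 ft. Q_A = (1.486/0.014)·28.71·2.059^(2/3)·√0.0071 = 415.6 ft³/s.
Channel B: Flow area A = b·y = 9.49 × 14.6 = 138.6 ft². Wetted perimeter P = b + 2y = 9.49 + 2×14.6 = 38.69 ft. Hydraulic radius R = A/P = 138.6/38.69 = 3.581 ft. Q_B = (1.486/0.014)·138.6·3.581^(2/3)·√0.0071 = 2901 ft³/s.
The larger discharge is 2901 ft³/s and the smaller is 415.6 ft³/s; the ratio is 6.98.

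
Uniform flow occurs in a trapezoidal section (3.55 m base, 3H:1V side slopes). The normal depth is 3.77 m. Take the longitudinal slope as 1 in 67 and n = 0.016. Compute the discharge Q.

With bottom width b = 3.55 m and side slope z = 3: A = (b + zy)y = (3.55 + 3×3.77)×3.77 = 56.02 m²; P = b + 2y√(1+z²) = 3.55 + 2×3.77×3.162 = 27.39 m.
Hydraulic radius R = A/P = 56.02/27.39 = 2.045 m.
Manning's equation: Q = (1/n) A R^(2/3) S^(1/2) = (1/0.016) × 56.02 × 2.045^(2/3) × 0.01493^(1/2) = 689 m³/s.

Q = 689 m³/s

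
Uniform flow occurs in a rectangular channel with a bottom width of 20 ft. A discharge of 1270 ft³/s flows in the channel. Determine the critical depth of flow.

y_c = 5 ft

For a rectangular channel, critical depth y_c = (q²/g)^(1/3) where q = Q/b = 1270/20 = 63.5 ft²/s.
So y_c = (63.5²/32.2)^(1/3) = 5 ft.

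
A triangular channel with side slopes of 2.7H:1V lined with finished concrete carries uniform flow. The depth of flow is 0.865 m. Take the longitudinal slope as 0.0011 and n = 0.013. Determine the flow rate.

Q = 2.82 m³/s

For a triangular section with side slope z = 2.7: A = zy² = 2.7×0.865² = 2.02 m²; P = 2y√(1+z²) = 2×0.865×2.879 = 4.981 m.
Hydraulic radius R = A/P = 2.02/4.981 = 0.4056 m.
Manning's equation: Q = (1/n) A R^(2/3) S^(1/2) = (1/0.013) × 2.02 × 0.4056^(2/3) × 0.0011^(1/2) = 2.82 m³/s.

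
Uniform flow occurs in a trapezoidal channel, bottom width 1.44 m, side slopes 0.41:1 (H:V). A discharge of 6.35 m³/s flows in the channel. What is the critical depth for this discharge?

y_c = 1.12 m

At critical depth, Q² T / (g A³) = 1, i.e. A³/T = Q²/g = 6.35²/9.81 = 4.11.
Trying y = 0.837 m: A³/T = 1.564 — low.
Trying y = 1.12 m: A³/T = 4.081 — ≈ 4.11.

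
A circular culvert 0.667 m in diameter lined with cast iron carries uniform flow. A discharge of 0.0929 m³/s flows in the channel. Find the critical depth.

y_c = 0.188 m

At critical depth, Q² T / (g A³) = 1, i.e. A³/T = Q²/g = 0.0929²/9.81 = 0.0008798.
Trying y = 0.14 m: A³/T = 0.0002788 — too small.
Trying y = 0.21 m: A³/T = 0.001352 — too large.
Trying y = 0.188 m: A³/T = 0.00088 — close enough.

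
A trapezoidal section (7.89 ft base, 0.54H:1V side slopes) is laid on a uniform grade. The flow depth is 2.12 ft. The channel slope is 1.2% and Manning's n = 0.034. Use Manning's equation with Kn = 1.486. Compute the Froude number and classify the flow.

With bottom width b = 7.89 ft and side slope z = 0.54: A = (b + zy)y = (7.89 + 0.54×2.12)×2.12 = 19.15 ft²; P = b + 2y√(1+z²) = 7.89 + 2×2.12×1.136 = 12.71 ft.
Hydraulic radius R = A/P = 19.15/12.71 = 1.507 ft.
V = (1.486/n) R^(2/3) √S = (1.486/0.034) × 1.507^(2/3) × √0.012 = 6.294 ft/s. Hydraulic depth D_h = A/T = 19.15/10.18 = 1.882 ft.
Froude number Fr = V/√(g·D_h) = 6.294/√(32.2×1.882) = 0.809, which is less than 1, so the flow is subcritical.

subcritical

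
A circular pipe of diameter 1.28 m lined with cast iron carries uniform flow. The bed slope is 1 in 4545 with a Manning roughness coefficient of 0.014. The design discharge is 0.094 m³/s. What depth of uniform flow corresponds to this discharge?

y_n = 0.332 m

Manning's equation rearranged: A R^(2/3) = nQ / (1·√S) = 0.014 × 0.094 / (√0.00022) = 0.08872.
Trying y = 0.381 m: A R^(2/3) = 0.1161 — high.
Trying y = 0.227 m: A R^(2/3) = 0.04128 — low.
Trying y = 0.332 m: A R^(2/3) = 0.0887 — ≈ 0.08872.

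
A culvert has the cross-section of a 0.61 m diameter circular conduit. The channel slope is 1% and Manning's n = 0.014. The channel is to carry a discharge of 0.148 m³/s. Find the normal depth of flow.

Manning's equation rearranged: A R^(2/3) = nQ / (1·√S) = 0.014 × 0.148 / (√0.01) = 0.02072.
Try y = 0.253 m: A R^(2/3) = 0.03003 — too large.
Try y = 0.154 m: A R^(2/3) = 0.01165 — too small.
Try y = 0.207 m: A R^(2/3) = 0.02069 — close enough.

y_n = 0.207 m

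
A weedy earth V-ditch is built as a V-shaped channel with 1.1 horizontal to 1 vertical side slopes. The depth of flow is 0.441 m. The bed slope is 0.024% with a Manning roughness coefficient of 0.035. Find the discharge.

Q = 0.0283 m³/s

For a triangular section with side slope z = 1.1: A = zy² = 1.1×0.441² = 0.2139 m²; P = 2y√(1+z²) = 2×0.441×1.487 = 1.311 m.
Hydraulic radius R = A/P = 0.2139/1.311 = 0.1632 m.
Manning's equation: Q = (1/n) A R^(2/3) S^(1/2) = (1/0.035) × 0.2139 × 0.1632^(2/3) × 0.00024^(1/2) = 0.0283 m³/s.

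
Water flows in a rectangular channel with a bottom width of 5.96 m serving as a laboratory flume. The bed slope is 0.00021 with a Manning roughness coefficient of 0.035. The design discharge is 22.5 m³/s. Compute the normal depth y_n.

y_n = 5.8 m

Manning's equation rearranged: A R^(2/3) = nQ / (1·√S) = 0.035 × 22.5 / (√0.00021) = 54.34.
Try y = 6.84 m: A R^(2/3) = 66.34 — too large.
Try y = 4.65 m: A R^(2/3) = 41.25 — too small.
Try y = 5.8 m: A R^(2/3) = 54.3 — ≈ 54.34.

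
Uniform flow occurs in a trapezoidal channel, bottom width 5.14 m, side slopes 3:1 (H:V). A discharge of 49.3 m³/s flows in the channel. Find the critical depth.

y_c = 1.56 m

At critical depth, Q² T / (g A³) = 1, i.e. A³/T = Q²/g = 49.3²/9.81 = 247.8.
Try y = 1.76 m: A³/T = 392.9 — too large.
Try y = 1.56 m: A³/T = 247.9 — ≈ 247.8.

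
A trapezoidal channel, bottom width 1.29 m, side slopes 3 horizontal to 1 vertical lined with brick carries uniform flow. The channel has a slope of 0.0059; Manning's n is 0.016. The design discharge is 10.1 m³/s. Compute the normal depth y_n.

Manning's equation rearranged: A R^(2/3) = nQ / (1·√S) = 0.016 × 10.1 / (√0.0059) = 2.104.
Trying y = 0.938 m: A R^(2/3) = 2.531 — high.
Trying y = 0.864 m: A R^(2/3) = 2.103 — matches.

y_n = 0.864 m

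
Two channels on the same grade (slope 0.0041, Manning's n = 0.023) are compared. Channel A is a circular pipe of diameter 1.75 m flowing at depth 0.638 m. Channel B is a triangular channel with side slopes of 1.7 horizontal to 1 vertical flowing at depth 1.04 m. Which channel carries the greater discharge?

channel B

Channel A: For a circular section of diameter D = 1.75 m at depth y = 0.638 m, the central angle is θ = 2 arccos(1 − 2y/D) = 2.593 rad. Then A = (D²/8)(θ − sin θ) = 0.793 m² and P = Dθ/2 = 2.269 m. Hydraulic radius R = A/P = 0.793/2.269 = 0.3495 m. Q_A = (1/0.023)·0.793·0.3495^(2/3)·√0.0041 = 1.095 m³/s.
Channel B: For a triangular section with side slope z = 1.7: A = zy² = 1.7×1.04² = 1.839 m²; P = 2y√(1+z²) = 2×1.04×1.972 = 4.102 m. Hydraulic radius R = A/P = 1.839/4.102 = 0.4482 m. Q_B = (1/0.023)·1.839·0.4482^(2/3)·√0.0041 = 2.998 m³/s.
Q_A = 1.095 m³/s vs Q_B = 2.998 m³/s, so channel B carries more.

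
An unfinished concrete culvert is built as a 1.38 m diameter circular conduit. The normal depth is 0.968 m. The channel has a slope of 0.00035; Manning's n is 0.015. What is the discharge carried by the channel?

For a circular section of diameter D = 1.38 m at depth y = 0.968 m, the central angle is θ = 2 arccos(1 − 2y/D) = 3.971 rad. Then A = (D²/8)(θ − sin θ) = 1.121 m² and P = Dθ/2 = 2.74 m.
Hydraulic radius R = A/P = 1.121/2.74 = 0.4091 m.
Manning's equation: Q = (1/n) A R^(2/3) S^(1/2) = (1/0.015) × 1.121 × 0.4091^(2/3) × 0.00035^(1/2) = 0.77 m³/s.

Q = 0.77 m³/s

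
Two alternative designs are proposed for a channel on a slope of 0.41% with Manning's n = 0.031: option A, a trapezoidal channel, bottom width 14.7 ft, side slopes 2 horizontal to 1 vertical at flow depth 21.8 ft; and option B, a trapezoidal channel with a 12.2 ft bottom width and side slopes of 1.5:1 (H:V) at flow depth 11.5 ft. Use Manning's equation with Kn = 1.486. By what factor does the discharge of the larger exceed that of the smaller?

5.54

Channel A: With bottom width b = 14.7 ft and side slope z = 2: A = (b + zy)y = (14.7 + 2×21.8)×21.8 = 1271 ft²; P = b + 2y√(1+z²) = 14.7 + 2×21.8×2.236 = 112.2 ft. Hydraulic radius R = A/P = 1271/112.2 = 11.33 ft. Q_A = (1.486/0.031)·1271·11.33^(2/3)·√0.0041 = 19680 ft³/s.
Channel B: With bottom width b = 12.2 ft and side slope z = 1.5: A = (b + zy)y = (12.2 + 1.5×11.5)×11.5 = 338.7 ft²; P = b + 2y√(1+z²) = 12.2 + 2×11.5×1.803 = 53.66 ft. Hydraulic radius R = A/P = 338.7/53.66 = 6.311 ft. Q_B = (1.486/0.031)·338.7·6.311^(2/3)·√0.0041 = 3550 ft³/s.
The larger discharge is 19680 ft³/s and the smaller is 3550 ft³/s; the ratio is 5.54.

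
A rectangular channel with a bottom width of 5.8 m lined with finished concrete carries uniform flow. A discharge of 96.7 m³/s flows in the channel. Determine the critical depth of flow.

y_c = 3.05 m

For a rectangular channel, critical depth y_c = (q²/g)^(1/3) where q = Q/b = 96.7/5.8 = 16.67 m²/s.
So y_c = (16.67²/9.81)^(1/3) = 3.05 m.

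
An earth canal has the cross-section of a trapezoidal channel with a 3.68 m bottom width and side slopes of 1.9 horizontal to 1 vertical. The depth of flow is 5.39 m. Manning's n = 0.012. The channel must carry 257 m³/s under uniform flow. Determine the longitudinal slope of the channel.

With bottom width b = 3.68 m and side slope z = 1.9: A = (b + zy)y = (3.68 + 1.9×5.39)×5.39 = 75.03 m²; P = b + 2y√(1+z²) = 3.68 + 2×5.39×2.147 = 26.83 m.
Hydraulic radius R = A/P = 75.03/26.83 = 2.797 m.
From Manning's equation, S = [nQ / (1 A R^(2/3))]² = [0.012 × 257 / (1 × 75.03 × 2.797^(2/3))]² = 0.000429.

S = 0.000429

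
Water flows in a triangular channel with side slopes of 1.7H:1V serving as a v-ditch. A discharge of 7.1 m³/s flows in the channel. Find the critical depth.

At critical depth, Q² T / (g A³) = 1, i.e. A³/T = Q²/g = 7.1²/9.81 = 5.139.
At y = 1.15 m: A³/T = 2.906 — low.
At y = 1.62 m: A³/T = 16.12 — high.
At y = 1.29 m: A³/T = 5.162 — close enough.

y_c = 1.29 m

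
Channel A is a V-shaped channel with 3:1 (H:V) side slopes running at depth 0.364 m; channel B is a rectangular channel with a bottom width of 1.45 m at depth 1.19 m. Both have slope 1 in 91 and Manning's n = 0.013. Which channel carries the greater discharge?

channel B

Channel A: For a triangular section with side slope z = 3: A = zy² = 3×0.364² = 0.3975 m²; P = 2y√(1+z²) = 2×0.364×3.162 = 2.302 m. Hydraulic radius R = A/P = 0.3975/2.302 = 0.1727 m. Q_A = (1/0.013)·0.3975·0.1727^(2/3)·√0.01099 = 0.9939 m³/s.
Channel B: Flow area A = b·y = 1.45 × 1.19 = 1.725 m². Wetted perimeter P = b + 2y = 1.45 + 2×1.19 = 3.83 m. Hydraulic radius R = A/P = 1.725/3.83 = 0.4505 m. Q_B = (1/0.013)·1.725·0.4505^(2/3)·√0.01099 = 8.177 m³/s.
Q_A = 0.9939 m³/s vs Q_B = 8.177 m³/s, so channel B carries more.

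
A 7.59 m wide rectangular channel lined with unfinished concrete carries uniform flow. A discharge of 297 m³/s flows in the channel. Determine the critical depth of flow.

y_c = 5.38 m

For a rectangular channel, critical depth y_c = (q²/g)^(1/3) where q = Q/b = 297/7.59 = 39.13 m²/s.
So y_c = (39.13²/9.81)^(1/3) = 5.38 m.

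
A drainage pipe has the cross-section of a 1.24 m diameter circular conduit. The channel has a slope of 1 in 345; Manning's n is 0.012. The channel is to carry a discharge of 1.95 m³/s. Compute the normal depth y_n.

Manning's equation rearranged: A R^(2/3) = nQ / (1·√S) = 0.012 × 1.95 / (√0.002899) = 0.4346.
Trying y = 1.01 m: A R^(2/3) = 0.55 — high.
Trying y = 0.67 m: A R^(2/3) = 0.3148 — low.
Trying y = 0.828 m: A R^(2/3) = 0.4346 — close enough.

y_n = 0.828 m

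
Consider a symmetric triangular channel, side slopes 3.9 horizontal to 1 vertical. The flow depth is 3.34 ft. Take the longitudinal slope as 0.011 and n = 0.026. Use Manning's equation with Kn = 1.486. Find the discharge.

Q = 359 ft³/s

For a triangular section with side slope z = 3.9: A = zy² = 3.9×3.34² = 43.51 ft²; P = 2y√(1+z²) = 2×3.34×4.026 = 26.89 ft.
Hydraulic radius R = A/P = 43.51/26.89 = 1.618 ft.
Manning's equation: Q = (1.486/n) A R^(2/3) S^(1/2) = (1.486/0.026) × 43.51 × 1.618^(2/3) × 0.011^(1/2) = 359 ft³/s.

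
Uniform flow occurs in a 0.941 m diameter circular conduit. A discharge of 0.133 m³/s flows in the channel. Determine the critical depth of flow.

At critical depth, Q² T / (g A³) = 1, i.e. A³/T = Q²/g = 0.133²/9.81 = 0.001803.
Try y = 0.256 m: A³/T = 0.004286 — high.
Try y = 0.205 m: A³/T = 0.001802 — matches.

y_c = 0.205 m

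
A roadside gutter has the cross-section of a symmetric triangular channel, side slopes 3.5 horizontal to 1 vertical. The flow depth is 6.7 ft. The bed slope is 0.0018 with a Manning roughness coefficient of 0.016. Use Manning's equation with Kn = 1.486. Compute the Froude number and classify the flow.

For a triangular section with side slope z = 3.5: A = zy² = 3.5×6.7² = 157.1 ft²; P = 2y√(1+z²) = 2×6.7×3.64 = 48.78 ft.
Hydraulic radius R = A/P = 157.1/48.78 = 3.221 ft.
V = (1.486/n) R^(2/3) √S = (1.486/0.016) × 3.221^(2/3) × √0.0018 = 8.594 ft/s. Hydraulic depth D_h = A/T = 157.1/46.9 = 3.35 ft.
Froude number Fr = V/√(g·D_h) = 8.594/√(32.2×3.35) = 0.827, which is less than 1, so the flow is subcritical.

subcritical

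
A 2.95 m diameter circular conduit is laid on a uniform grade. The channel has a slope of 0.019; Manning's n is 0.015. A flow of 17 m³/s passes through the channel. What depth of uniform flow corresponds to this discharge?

y_n = 1.17 m

Manning's equation rearranged: A R^(2/3) = nQ / (1·√S) = 0.015 × 17 / (√0.019) = 1.85.
At y = 1.47 m: A R^(2/3) = 2.774 — too large.
At y = 1.17 m: A R^(2/3) = 1.851 — ≈ 1.85.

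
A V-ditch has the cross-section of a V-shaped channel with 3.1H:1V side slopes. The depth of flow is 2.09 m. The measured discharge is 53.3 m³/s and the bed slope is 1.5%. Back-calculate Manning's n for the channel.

n = 0.031

For a triangular section with side slope z = 3.1: A = zy² = 3.1×2.09² = 13.54 m²; P = 2y√(1+z²) = 2×2.09×3.257 = 13.62 m.
Hydraulic radius R = A/P = 13.54/13.62 = 0.9945 m.
Rearranging Manning's equation: n = (1/Q) A R^(2/3) S^(1/2) = (1/53.3) × 13.54 × 0.9945^(2/3) × √0.015 = 0.031.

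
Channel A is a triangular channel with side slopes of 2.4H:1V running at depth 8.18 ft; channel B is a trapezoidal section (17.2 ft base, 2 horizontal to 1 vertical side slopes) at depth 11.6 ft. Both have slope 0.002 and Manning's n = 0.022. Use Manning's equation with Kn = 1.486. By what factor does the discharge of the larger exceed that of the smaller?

4.31

Channel A: For a triangular section with side slope z = 2.4: A = zy² = 2.4×8.18² = 160.6 ft²; P = 2y√(1+z²) = 2×8.18×2.6 = 42.54 ft. Hydraulic radius R = A/P = 160.6/42.54 = 3.775 ft. Q_A = (1.486/0.022)·160.6·3.775^(2/3)·√0.002 = 1176 ft³/s.
Channel B: With bottom width b = 17.2 ft and side slope z = 2: A = (b + zy)y = (17.2 + 2×11.6)×11.6 = 468.6 ft²; P = b + 2y√(1+z²) = 17.2 + 2×11.6×2.236 = 69.08 ft. Hydraulic radius R = A/P = 468.6/69.08 = 6.784 ft. Q_B = (1.486/0.022)·468.6·6.784^(2/3)·√0.002 = 5073 ft³/s.
The larger discharge is 5073 ft³/s and the smaller is 1176 ft³/s; the ratio is 4.31.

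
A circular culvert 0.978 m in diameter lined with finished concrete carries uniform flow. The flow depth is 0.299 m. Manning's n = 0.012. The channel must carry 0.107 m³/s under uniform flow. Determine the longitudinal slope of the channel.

S = 0.000463

For a circular section of diameter D = 0.978 m at depth y = 0.299 m, the central angle is θ = 2 arccos(1 − 2y/D) = 2.343 rad. Then A = (D²/8)(θ − sin θ) = 0.1946 m² and P = Dθ/2 = 1.146 m.
Hydraulic radius R = A/P = 0.1946/1.146 = 0.1698 m.
From Manning's equation, S = [nQ / (1 A R^(2/3))]² = [0.012 × 0.107 / (1 × 0.1946 × 0.1698^(2/3))]² = 0.000463.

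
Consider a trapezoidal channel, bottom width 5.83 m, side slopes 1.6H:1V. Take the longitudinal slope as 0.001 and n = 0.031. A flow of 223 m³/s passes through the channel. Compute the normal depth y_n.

Manning's equation rearranged: A R^(2/3) = nQ / (1·√S) = 0.031 × 223 / (√0.001) = 218.6.
Try y = 7.37 m: A R^(2/3) = 319.6 — over.
Try y = 5.33 m: A R^(2/3) = 157.4 — short.
Try y = 6.2 m: A R^(2/3) = 218.2 — matches.

y_n = 6.2 m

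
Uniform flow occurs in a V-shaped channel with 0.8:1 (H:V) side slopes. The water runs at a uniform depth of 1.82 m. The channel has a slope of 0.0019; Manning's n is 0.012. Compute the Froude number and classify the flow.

subcritical

For a triangular section with side slope z = 0.8: A = zy² = 0.8×1.82² = 2.65 m²; P = 2y√(1+z²) = 2×1.82×1.281 = 4.661 m.
Hydraulic radius R = A/P = 2.65/4.661 = 0.5685 m.
V = (1/n) R^(2/3) √S = (1/0.012) × 0.5685^(2/3) × √0.0019 = 2.493 m/s. Hydraulic depth D_h = A/T = 2.65/2.912 = 0.91 m.
Froude number Fr = V/√(g·D_h) = 2.493/√(9.81×0.91) = 0.834, which is less than 1, so the flow is subcritical.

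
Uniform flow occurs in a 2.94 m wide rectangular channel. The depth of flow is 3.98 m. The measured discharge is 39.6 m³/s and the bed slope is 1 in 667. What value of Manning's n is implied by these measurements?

Flow area A = b·y = 2.94 × 3.98 = 11.7 m². Wetted perimeter P = b + 2y = 2.94 + 2×3.98 = 10.9 m.
Hydraulic radius R = A/P = 11.7/10.9 = 1.074 m.
Rearranging Manning's equation: n = (1/Q) A R^(2/3) S^(1/2) = (1/39.6) × 11.7 × 1.074^(2/3) × √0.001499 = 0.012.

n = 0.012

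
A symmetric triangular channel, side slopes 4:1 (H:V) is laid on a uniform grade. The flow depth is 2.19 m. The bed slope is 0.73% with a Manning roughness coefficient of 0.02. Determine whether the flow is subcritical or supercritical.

For a triangular section with side slope z = 4: A = zy² = 4×2.19² = 19.18 m²; P = 2y√(1+z²) = 2×2.19×4.123 = 18.06 m.
Hydraulic radius R = A/P = 19.18/18.06 = 1.062 m.
V = (1/n) R^(2/3) √S = (1/0.02) × 1.062^(2/3) × √0.0073 = 4.448 m/s. Hydraulic depth D_h = A/T = 19.18/17.52 = 1.095 m.
Froude number Fr = V/√(g·D_h) = 4.448/√(9.81×1.095) = 1.36, which is greater than 1, so the flow is supercritical.

supercritical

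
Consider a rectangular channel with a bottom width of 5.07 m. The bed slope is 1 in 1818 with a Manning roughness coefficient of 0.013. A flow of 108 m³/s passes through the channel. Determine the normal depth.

Manning's equation rearranged: A R^(2/3) = nQ / (1·√S) = 0.013 × 108 / (√0.0005501) = 59.86.
Try y = 9.51 m: A R^(2/3) = 76.58 — high.
Try y = 5.77 m: A R^(2/3) = 42.66 — low.
Try y = 7.68 m: A R^(2/3) = 59.86 — ≈ 59.86.

y_n = 7.68 m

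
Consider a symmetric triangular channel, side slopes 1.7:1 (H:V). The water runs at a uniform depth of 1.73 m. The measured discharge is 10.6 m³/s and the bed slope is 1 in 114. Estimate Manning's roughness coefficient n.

For a triangular section with side slope z = 1.7: A = zy² = 1.7×1.73² = 5.088 m²; P = 2y√(1+z²) = 2×1.73×1.972 = 6.824 m.
Hydraulic radius R = A/P = 5.088/6.824 = 0.7456 m.
Rearranging Manning's equation: n = (1/Q) A R^(2/3) S^(1/2) = (1/10.6) × 5.088 × 0.7456^(2/3) × √0.008772 = 0.037.

n = 0.037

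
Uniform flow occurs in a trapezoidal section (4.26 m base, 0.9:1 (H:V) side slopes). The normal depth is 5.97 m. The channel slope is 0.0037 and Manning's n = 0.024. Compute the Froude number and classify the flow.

subcritical

With bottom width b = 4.26 m and side slope z = 0.9: A = (b + zy)y = (4.26 + 0.9×5.97)×5.97 = 57.51 m²; P = b + 2y√(1+z²) = 4.26 + 2×5.97×1.345 = 20.32 m.
Hydraulic radius R = A/P = 57.51/20.32 = 2.83 m.
V = (1/n) R^(2/3) √S = (1/0.024) × 2.83^(2/3) × √0.0037 = 5.07 m/s. Hydraulic depth D_h = A/T = 57.51/15.01 = 3.832 m.
Froude number Fr = V/√(g·D_h) = 5.07/√(9.81×3.832) = 0.827, which is less than 1, so the flow is subcritical.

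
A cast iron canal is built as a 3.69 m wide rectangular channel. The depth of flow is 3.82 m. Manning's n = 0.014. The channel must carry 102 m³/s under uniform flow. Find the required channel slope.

Flow area A = b·y = 3.69 × 3.82 = 14.1 m². Wetted perimeter P = b + 2y = 3.69 + 2×3.82 = 11.33 m.
Hydraulic radius R = A/P = 14.1/11.33 = 1.244 m.
From Manning's equation, S = [nQ / (1 A R^(2/3))]² = [0.014 × 102 / (1 × 14.1 × 1.244^(2/3))]² = 0.00767.

S = 0.00767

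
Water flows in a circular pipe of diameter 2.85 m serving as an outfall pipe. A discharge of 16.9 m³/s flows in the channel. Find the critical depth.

At critical depth, Q² T / (g A³) = 1, i.e. A³/T = Q²/g = 16.9²/9.81 = 29.11.
Try y = 1.29 m: A³/T = 7.783 — low.
Try y = 2.12 m: A³/T = 52.97 — high.
Try y = 1.82 m: A³/T = 29.05 — matches.

y_c = 1.82 m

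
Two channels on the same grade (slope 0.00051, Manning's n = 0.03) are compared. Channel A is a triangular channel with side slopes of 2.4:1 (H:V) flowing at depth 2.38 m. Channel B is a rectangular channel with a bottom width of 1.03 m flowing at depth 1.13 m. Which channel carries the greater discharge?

Channel A: For a triangular section with side slope z = 2.4: A = zy² = 2.4×2.38² = 13.59 m²; P = 2y√(1+z²) = 2×2.38×2.6 = 12.38 m. Hydraulic radius R = A/P = 13.59/12.38 = 1.098 m. Q_A = (1/0.03)·13.59·1.098^(2/3)·√0.00051 = 10.89 m³/s.
Channel B: Flow area A = b·y = 1.03 × 1.13 = 1.164 m². Wetted perimeter P = b + 2y = 1.03 + 2×1.13 = 3.29 m. Hydraulic radius R = A/P = 1.164/3.29 = 0.3538 m. Q_B = (1/0.03)·1.164·0.3538^(2/3)·√0.00051 = 0.4383 m³/s.
Q_A = 10.89 m³/s vs Q_B = 0.4383 m³/s, so channel A carries more.

channel A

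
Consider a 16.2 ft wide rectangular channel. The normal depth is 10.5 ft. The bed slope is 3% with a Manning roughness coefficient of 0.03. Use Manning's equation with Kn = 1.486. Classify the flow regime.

Flow area A = b·y = 16.2 × 10.5 = 170.1 ft². Wetted perimeter P = b + 2y = 16.2 + 2×10.5 = 37.2 ft.
Hydraulic radius R = A/P = 170.1/37.2 = 4.573 ft.
V = (1.486/n) R^(2/3) √S = (1.486/0.03) × 4.573^(2/3) × √0.03 = 23.64 ft/s. Hydraulic depth D_h = A/T = 170.1/16.2 = 10.5 ft.
Froude number Fr = V/√(g·D_h) = 23.64/√(32.2×10.5) = 1.29, which is greater than 1, so the flow is supercritical.

supercritical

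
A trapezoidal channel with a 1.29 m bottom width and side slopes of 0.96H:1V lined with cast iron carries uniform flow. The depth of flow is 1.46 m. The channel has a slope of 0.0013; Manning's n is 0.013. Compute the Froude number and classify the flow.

With bottom width b = 1.29 m and side slope z = 0.96: A = (b + zy)y = (1.29 + 0.96×1.46)×1.46 = 3.93 m²; P = b + 2y√(1+z²) = 1.29 + 2×1.46×1.386 = 5.338 m.
Hydraulic radius R = A/P = 3.93/5.338 = 0.7362 m.
V = (1/n) R^(2/3) √S = (1/0.013) × 0.7362^(2/3) × √0.0013 = 2.261 m/s. Hydraulic depth D_h = A/T = 3.93/4.093 = 0.9601 m.
Froude number Fr = V/√(g·D_h) = 2.261/√(9.81×0.9601) = 0.737, which is less than 1, so the flow is subcritical.

subcritical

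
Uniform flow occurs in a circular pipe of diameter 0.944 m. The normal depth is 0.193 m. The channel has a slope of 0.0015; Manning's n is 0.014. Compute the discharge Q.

For a circular section of diameter D = 0.944 m at depth y = 0.193 m, the central angle is θ = 2 arccos(1 − 2y/D) = 1.877 rad. Then A = (D²/8)(θ − sin θ) = 0.1028 m² and P = Dθ/2 = 0.8858 m.
Hydraulic radius R = A/P = 0.1028/0.8858 = 0.1161 m.
Manning's equation: Q = (1/n) A R^(2/3) S^(1/2) = (1/0.014) × 0.1028 × 0.1161^(2/3) × 0.0015^(1/2) = 0.0677 m³/s.

Q = 0.0677 m³/s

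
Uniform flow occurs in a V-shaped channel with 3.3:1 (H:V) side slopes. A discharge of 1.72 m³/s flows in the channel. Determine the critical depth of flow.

y_c = 0.561 m

At critical depth, Q² T / (g A³) = 1, i.e. A³/T = Q²/g = 1.72²/9.81 = 0.3016.
Try y = 0.473 m: A³/T = 0.1289 — short.
Try y = 0.679 m: A³/T = 0.7859 — over.
Try y = 0.561 m: A³/T = 0.3026 — close enough.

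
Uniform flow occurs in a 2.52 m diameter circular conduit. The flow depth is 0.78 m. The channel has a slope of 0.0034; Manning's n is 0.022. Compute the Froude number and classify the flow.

subcritical

For a circular section of diameter D = 2.52 m at depth y = 0.78 m, the central angle is θ = 2 arccos(1 − 2y/D) = 2.36 rad. Then A = (D²/8)(θ − sin θ) = 1.314 m² and P = Dθ/2 = 2.974 m.
Hydraulic radius R = A/P = 1.314/2.974 = 0.4419 m.
V = (1/n) R^(2/3) √S = (1/0.022) × 0.4419^(2/3) × √0.0034 = 1.538 m/s. Hydraulic depth D_h = A/T = 1.314/2.33 = 0.564 m.
Froude number Fr = V/√(g·D_h) = 1.538/√(9.81×0.564) = 0.654, which is less than 1, so the flow is subcritical.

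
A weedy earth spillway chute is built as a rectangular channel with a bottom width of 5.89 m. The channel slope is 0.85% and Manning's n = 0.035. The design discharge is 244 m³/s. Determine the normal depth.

Manning's equation rearranged: A R^(2/3) = nQ / (1·√S) = 0.035 × 244 / (√0.0085) = 92.63.
Try y = 10.2 m: A R^(2/3) = 104.2 — over.
Try y = 6.34 m: A R^(2/3) = 59.49 — short.
Try y = 9.21 m: A R^(2/3) = 92.63 — close enough.

y_n = 9.21 m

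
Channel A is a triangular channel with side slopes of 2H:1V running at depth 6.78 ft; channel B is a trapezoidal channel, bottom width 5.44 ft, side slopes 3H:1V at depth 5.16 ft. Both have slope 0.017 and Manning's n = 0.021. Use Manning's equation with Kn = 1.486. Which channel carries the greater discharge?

Channel A: For a triangular section with side slope z = 2: A = zy² = 2×6.78² = 91.94 ft²; P = 2y√(1+z²) = 2×6.78×2.236 = 30.32 ft. Hydraulic radius R = A/P = 91.94/30.32 = 3.032 ft. Q_A = (1.486/0.021)·91.94·3.032^(2/3)·√0.017 = 1777 ft³/s.
Channel B: With bottom width b = 5.44 ft and side slope z = 3: A = (b + zy)y = (5.44 + 3×5.16)×5.16 = 107.9 ft²; P = b + 2y√(1+z²) = 5.44 + 2×5.16×3.162 = 38.07 ft. Hydraulic radius R = A/P = 107.9/38.07 = 2.835 ft. Q_B = (1.486/0.021)·107.9·2.835^(2/3)·√0.017 = 1995 ft³/s.
Q_A = 1777 ft³/s vs Q_B = 1995 ft³/s, so channel B carries more.

channel B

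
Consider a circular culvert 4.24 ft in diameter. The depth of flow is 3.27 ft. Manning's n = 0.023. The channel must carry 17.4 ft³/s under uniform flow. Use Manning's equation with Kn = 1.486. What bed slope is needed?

S = 0.00038

For a circular section of diameter D = 4.24 ft at depth y = 3.27 ft, the central angle is θ = 2 arccos(1 − 2y/D) = 4.288 rad. Then A = (D²/8)(θ − sin θ) = 11.68 ft² and P = Dθ/2 = 9.091 ft.
Hydraulic radius R = A/P = 11.68/9.091 = 1.285 ft.
From Manning's equation, S = [nQ / (1.486 A R^(2/3))]² = [0.023 × 17.4 / (1.486 × 11.68 × 1.285^(2/3))]² = 0.00038.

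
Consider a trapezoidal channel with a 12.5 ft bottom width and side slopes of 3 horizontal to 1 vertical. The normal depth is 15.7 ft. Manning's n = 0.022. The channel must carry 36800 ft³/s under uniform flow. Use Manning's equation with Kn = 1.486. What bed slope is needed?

S = 0.0199

With bottom width b = 12.5 ft and side slope z = 3: A = (b + zy)y = (12.5 + 3×15.7)×15.7 = 935.7 ft²; P = b + 2y√(1+z²) = 12.5 + 2×15.7×3.162 = 111.8 ft.
Hydraulic radius R = A/P = 935.7/111.8 = 8.37 ft.
From Manning's equation, S = [nQ / (1.486 A R^(2/3))]² = [0.022 × 36800 / (1.486 × 935.7 × 8.37^(2/3))]² = 0.0199.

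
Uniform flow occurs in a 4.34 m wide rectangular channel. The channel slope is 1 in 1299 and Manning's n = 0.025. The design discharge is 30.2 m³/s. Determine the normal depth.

y_n = 4.8 m

Manning's equation rearranged: A R^(2/3) = nQ / (1·√S) = 0.025 × 30.2 / (√0.0007698) = 27.21.
At y = 5.25 m: A R^(2/3) = 30.32 — too large.
At y = 3.96 m: A R^(2/3) = 21.53 — too small.
At y = 4.8 m: A R^(2/3) = 27.23 — ≈ 27.21.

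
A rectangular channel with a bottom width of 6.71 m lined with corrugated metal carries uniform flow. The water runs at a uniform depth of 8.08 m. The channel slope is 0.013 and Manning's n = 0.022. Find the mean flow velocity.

Flow area A = b·y = 6.71 × 8.08 = 54.22 m². Wetted perimeter P = b + 2y = 6.71 + 2×8.08 = 22.87 m.
Hydraulic radius R = A/P = 54.22/22.87 = 2.371 m.
From Manning's equation, V = (1/n) R^(2/3) S^(1/2) = (1/0.022) × 2.371^(2/3) × 0.013^(1/2) = 9.21 m/s.

V = 9.21 m/s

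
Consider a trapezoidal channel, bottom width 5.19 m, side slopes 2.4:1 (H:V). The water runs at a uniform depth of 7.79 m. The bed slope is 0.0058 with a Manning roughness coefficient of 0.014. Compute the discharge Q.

With bottom width b = 5.19 m and side slope z = 2.4: A = (b + zy)y = (5.19 + 2.4×7.79)×7.79 = 186.1 m²; P = b + 2y√(1+z²) = 5.19 + 2×7.79×2.6 = 45.7 m.
Hydraulic radius R = A/P = 186.1/45.7 = 4.072 m.
Manning's equation: Q = (1/n) A R^(2/3) S^(1/2) = (1/0.014) × 186.1 × 4.072^(2/3) × 0.0058^(1/2) = 2580 m³/s.

Q = 2580 m³/s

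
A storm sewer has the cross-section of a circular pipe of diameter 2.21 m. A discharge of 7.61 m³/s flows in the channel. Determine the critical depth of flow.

y_c = 1.3 m

At critical depth, Q² T / (g A³) = 1, i.e. A³/T = Q²/g = 7.61²/9.81 = 5.903.
Trying y = 1.55 m: A³/T = 11.74 — too large.
Trying y = 0.956 m: A³/T = 1.835 — too small.
Trying y = 1.3 m: A³/T = 5.941 — ≈ 5.903.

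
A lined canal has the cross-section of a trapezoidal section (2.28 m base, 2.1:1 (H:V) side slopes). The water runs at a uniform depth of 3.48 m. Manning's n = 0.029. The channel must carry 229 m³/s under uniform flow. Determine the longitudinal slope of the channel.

With bottom width b = 2.28 m and side slope z = 2.1: A = (b + zy)y = (2.28 + 2.1×3.48)×3.48 = 33.37 m²; P = b + 2y√(1+z²) = 2.28 + 2×3.48×2.326 = 18.47 m.
Hydraulic radius R = A/P = 33.37/18.47 = 1.807 m.
From Manning's equation, S = [nQ / (1 A R^(2/3))]² = [0.029 × 229 / (1 × 33.37 × 1.807^(2/3))]² = 0.018.

S = 0.018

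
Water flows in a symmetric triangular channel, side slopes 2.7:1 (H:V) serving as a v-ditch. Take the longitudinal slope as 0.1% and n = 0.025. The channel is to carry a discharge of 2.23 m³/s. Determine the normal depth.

Manning's equation rearranged: A R^(2/3) = nQ / (1·√S) = 0.025 × 2.23 / (√0.001) = 1.763.
At y = 0.741 m: A R^(2/3) = 0.7327 — too small.
At y = 1.2 m: A R^(2/3) = 2.65 — too large.
At y = 1.03 m: A R^(2/3) = 1.763 — ≈ 1.763.

y_n = 1.03 m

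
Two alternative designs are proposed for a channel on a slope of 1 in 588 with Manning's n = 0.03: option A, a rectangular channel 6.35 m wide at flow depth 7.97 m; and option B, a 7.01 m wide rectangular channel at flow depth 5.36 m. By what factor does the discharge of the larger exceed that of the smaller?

1.41

Channel A: Flow area A = b·y = 6.35 × 7.97 = 50.61 m². Wetted perimeter P = b + 2y = 6.35 + 2×7.97 = 22.29 m. Hydraulic radius R = A/P = 50.61/22.29 = 2.271 m. Q_A = (1/0.03)·50.61·2.271^(2/3)·√0.001701 = 120.2 m³/s.
Channel B: Flow area A = b·y = 7.01 × 5.36 = 37.57 m². Wetted perimeter P = b + 2y = 7.01 + 2×5.36 = 17.73 m. Hydraulic radius R = A/P = 37.57/17.73 = 2.119 m. Q_B = (1/0.03)·37.57·2.119^(2/3)·√0.001701 = 85.22 m³/s.
The larger discharge is 120.2 m³/s and the smaller is 85.22 m³/s; the ratio is 1.41.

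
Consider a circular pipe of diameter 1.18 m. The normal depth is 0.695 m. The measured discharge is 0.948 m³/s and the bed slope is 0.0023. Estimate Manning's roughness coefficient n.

n = 0.016

For a circular section of diameter D = 1.18 m at depth y = 0.695 m, the central angle is θ = 2 arccos(1 − 2y/D) = 3.499 rad. Then A = (D²/8)(θ − sin θ) = 0.67 m² and P = Dθ/2 = 2.065 m.
Hydraulic radius R = A/P = 0.67/2.065 = 0.3245 m.
Rearranging Manning's equation: n = (1/Q) A R^(2/3) S^(1/2) = (1/0.948) × 0.67 × 0.3245^(2/3) × √0.0023 = 0.016.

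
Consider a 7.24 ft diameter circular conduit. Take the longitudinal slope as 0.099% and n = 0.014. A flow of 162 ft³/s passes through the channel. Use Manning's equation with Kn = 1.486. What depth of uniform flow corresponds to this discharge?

y_n = 4.87 ft

Manning's equation rearranged: A R^(2/3) = nQ / (1.486·√S) = 0.014 × 162 / (1.486 × √0.00099) = 48.51.
Trying y = 3.32 ft: A R^(2/3) = 26.33 — short.
Trying y = 5.72 ft: A R^(2/3) = 59.02 — over.
Trying y = 4.87 ft: A R^(2/3) = 48.53 — ≈ 48.51.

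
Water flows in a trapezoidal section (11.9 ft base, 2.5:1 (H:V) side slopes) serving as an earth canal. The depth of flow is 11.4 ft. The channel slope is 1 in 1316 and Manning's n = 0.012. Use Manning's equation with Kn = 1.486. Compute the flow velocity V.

V = 11.6 ft/s

With bottom width b = 11.9 ft and side slope z = 2.5: A = (b + zy)y = (11.9 + 2.5×11.4)×11.4 = 460.6 ft²; P = b + 2y√(1+z²) = 11.9 + 2×11.4×2.693 = 73.29 ft.
Hydraulic radius R = A/P = 460.6/73.29 = 6.284 ft.
From Manning's equation, V = (1.486/n) R^(2/3) S^(1/2) = (1.486/0.012) × 6.284^(2/3) × 0.0007599^(1/2) = 11.6 ft/s.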